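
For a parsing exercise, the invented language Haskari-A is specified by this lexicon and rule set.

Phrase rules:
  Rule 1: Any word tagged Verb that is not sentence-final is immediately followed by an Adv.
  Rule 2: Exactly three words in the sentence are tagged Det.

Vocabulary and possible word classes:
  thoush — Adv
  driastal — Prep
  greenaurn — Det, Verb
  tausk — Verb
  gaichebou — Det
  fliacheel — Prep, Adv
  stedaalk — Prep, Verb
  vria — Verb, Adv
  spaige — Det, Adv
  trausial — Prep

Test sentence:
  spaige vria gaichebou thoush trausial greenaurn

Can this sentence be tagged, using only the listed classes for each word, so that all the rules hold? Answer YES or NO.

Candidates per position — 1:spaige {Det,Adv}; 2:vria {Verb,Adv}; 3:gaichebou {Det}; 4:thoush {Adv}; 5:trausial {Prep}; 6:greenaurn {Det,Verb}.
One satisfying assignment: Det Adv Det Adv Prep Det.
Rule-by-rule: rule 1 ok; rule 2 ok.

YES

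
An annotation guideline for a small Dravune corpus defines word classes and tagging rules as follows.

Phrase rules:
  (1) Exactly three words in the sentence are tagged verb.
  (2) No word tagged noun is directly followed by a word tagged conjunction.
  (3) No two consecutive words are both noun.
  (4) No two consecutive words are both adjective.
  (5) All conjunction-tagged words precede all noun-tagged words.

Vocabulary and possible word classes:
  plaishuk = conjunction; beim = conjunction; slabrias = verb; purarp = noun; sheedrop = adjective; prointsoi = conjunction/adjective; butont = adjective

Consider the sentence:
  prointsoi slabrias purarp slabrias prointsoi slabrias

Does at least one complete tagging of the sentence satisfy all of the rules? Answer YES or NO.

Candidates per position — 1:prointsoi {conjunction,adjective}; 2:slabrias {verb}; 3:purarp {noun}; 4:slabrias {verb}; 5:prointsoi {conjunction,adjective}; 6:slabrias {verb}.
One satisfying assignment: adjective verb noun verb adjective verb.
Check: rule 1 satisfied; rule 2 satisfied; rule 3 satisfied; rule 4 satisfied; rule 5 satisfied.

YES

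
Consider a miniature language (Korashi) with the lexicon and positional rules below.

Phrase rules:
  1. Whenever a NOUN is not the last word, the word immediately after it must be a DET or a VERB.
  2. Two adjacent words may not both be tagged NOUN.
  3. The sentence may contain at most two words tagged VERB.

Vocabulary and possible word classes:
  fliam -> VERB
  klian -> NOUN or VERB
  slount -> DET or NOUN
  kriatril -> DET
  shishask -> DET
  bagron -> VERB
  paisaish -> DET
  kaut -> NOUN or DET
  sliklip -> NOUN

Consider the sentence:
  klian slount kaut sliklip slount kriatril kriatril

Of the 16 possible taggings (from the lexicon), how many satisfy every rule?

Candidates per position — 1:klian {NOUN,VERB}; 2:slount {DET,NOUN}; 3:kaut {NOUN,DET}; 4:sliklip {NOUN}; 5:slount {DET,NOUN}; 6:kriatril {DET}; 7:kriatril {DET}.
There are 16 candidate sequences in total.
The sequences that satisfy every rule: NOUN DET DET NOUN DET DET DET; VERB DET DET NOUN DET DET DET; VERB NOUN DET NOUN DET DET DET.
Count = 3.

3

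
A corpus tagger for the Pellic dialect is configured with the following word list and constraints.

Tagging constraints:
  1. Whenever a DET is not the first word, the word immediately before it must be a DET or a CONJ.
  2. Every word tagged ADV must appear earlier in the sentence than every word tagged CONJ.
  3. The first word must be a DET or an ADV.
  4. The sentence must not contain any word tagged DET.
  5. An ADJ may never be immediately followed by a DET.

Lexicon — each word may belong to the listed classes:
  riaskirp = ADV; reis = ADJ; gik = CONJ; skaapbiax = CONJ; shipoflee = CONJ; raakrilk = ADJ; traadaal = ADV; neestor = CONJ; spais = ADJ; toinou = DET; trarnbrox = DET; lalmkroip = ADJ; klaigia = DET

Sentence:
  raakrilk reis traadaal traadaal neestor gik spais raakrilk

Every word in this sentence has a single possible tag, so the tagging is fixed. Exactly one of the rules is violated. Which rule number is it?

3

Fixed tagging: ADJ ADJ ADV ADV CONJ CONJ ADJ ADJ.
Checking each rule: R1 ✓, R2 ✓, R3 ✗, R4 ✓, R5 ✓.
Only rule 3 fails.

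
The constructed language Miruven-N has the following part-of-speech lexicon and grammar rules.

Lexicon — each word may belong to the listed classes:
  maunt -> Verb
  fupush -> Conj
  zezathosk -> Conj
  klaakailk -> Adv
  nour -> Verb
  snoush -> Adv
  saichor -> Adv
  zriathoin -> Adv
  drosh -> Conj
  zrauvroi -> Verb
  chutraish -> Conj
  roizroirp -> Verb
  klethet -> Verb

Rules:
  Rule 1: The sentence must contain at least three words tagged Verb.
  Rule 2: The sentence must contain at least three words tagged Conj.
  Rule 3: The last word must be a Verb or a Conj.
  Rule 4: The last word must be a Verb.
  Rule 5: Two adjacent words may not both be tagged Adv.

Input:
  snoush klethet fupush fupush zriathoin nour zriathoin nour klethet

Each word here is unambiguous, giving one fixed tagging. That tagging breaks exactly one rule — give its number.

Fixed tagging: Adv Verb Conj Conj Adv Verb Adv Verb Verb.
Checking each rule: R1 ✓, R2 ✗, R3 ✓, R4 ✓, R5 ✓.
Only rule 2 fails.

2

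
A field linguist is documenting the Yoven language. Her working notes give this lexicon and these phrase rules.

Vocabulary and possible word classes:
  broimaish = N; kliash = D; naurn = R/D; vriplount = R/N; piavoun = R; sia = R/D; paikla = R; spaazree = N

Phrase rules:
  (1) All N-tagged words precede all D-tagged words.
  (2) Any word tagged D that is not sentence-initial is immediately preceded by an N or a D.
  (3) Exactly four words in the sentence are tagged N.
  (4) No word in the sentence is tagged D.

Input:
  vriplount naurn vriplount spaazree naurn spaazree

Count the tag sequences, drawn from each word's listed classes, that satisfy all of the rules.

Candidates per position — 1:vriplount {R,N}; 2:naurn {R,D}; 3:vriplount {R,N}; 4:spaazree {N}; 5:naurn {R,D}; 6:spaazree {N}.
There are 16 candidate sequences in total.
The sequences that satisfy every rule: N R N N R N.
Count = 1.

1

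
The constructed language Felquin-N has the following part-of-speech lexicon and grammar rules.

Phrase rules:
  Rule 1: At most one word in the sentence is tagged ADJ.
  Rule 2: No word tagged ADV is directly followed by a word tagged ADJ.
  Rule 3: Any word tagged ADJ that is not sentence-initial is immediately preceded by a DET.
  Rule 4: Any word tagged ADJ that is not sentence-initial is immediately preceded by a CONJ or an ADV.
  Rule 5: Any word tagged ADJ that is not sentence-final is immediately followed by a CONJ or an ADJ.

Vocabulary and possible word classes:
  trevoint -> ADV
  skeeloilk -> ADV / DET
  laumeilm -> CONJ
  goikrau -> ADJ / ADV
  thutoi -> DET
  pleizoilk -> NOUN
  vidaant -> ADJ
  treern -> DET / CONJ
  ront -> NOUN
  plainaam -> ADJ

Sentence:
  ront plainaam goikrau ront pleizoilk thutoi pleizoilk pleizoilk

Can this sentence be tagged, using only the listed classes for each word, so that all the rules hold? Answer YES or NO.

NO

Candidates per position — 1:ront {NOUN}; 2:plainaam {ADJ}; 3:goikrau {ADJ,ADV}; 4:ront {NOUN}; 5:pleizoilk {NOUN}; 6:thutoi {DET}; 7:pleizoilk {NOUN}; 8:pleizoilk {NOUN}.
Rule 3 cannot be satisfied by any choice of tags from the lexicon.
So there is no consistent tagging.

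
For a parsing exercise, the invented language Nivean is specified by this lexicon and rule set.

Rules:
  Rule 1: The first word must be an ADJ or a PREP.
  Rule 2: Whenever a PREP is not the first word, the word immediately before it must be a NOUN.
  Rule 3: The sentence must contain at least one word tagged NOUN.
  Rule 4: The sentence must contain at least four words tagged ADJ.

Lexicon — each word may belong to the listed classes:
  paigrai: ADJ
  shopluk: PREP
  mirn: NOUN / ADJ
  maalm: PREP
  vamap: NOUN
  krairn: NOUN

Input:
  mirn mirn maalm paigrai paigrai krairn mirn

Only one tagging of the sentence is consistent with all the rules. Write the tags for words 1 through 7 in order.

ADJ NOUN PREP ADJ ADJ NOUN ADJ

Candidates per position — 1:mirn {NOUN,ADJ}; 2:mirn {NOUN,ADJ}; 3:maalm {PREP}; 4:paigrai {ADJ}; 5:paigrai {ADJ}; 6:krairn {NOUN}; 7:mirn {NOUN,ADJ}.
At position 1, choosing NOUN makes rule 1 impossible to satisfy; hence ADJ.
At position 2, choosing ADJ makes rule 2 impossible to satisfy; hence NOUN.
At position 7, choosing NOUN makes rule 4 impossible to satisfy; hence ADJ.
So the tagging must be: ADJ NOUN PREP ADJ ADJ NOUN ADJ.
Verifying each rule — rule 1 ok; rule 2 ok; rule 3 ok; rule 4 ok.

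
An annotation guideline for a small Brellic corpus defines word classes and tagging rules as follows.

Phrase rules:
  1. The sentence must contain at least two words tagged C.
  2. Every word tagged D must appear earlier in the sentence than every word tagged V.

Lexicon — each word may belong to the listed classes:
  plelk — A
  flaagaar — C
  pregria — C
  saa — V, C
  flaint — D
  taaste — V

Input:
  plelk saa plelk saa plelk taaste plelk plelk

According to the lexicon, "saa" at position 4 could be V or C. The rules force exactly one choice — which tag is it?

C

Candidates per position — 1:plelk {A}; 2:saa {V,C}; 3:plelk {A}; 4:saa {V,C}; 5:plelk {A}; 6:taaste {V}; 7:plelk {A}; 8:plelk {A}.
At position 2, choosing V makes rule 1 impossible to satisfy; hence C.
At position 4, choosing V makes rule 1 impossible to satisfy; hence C.
So the tagging must be: A C A C A V A A.
Rule-by-rule: rule 1 ✓; rule 2 ✓.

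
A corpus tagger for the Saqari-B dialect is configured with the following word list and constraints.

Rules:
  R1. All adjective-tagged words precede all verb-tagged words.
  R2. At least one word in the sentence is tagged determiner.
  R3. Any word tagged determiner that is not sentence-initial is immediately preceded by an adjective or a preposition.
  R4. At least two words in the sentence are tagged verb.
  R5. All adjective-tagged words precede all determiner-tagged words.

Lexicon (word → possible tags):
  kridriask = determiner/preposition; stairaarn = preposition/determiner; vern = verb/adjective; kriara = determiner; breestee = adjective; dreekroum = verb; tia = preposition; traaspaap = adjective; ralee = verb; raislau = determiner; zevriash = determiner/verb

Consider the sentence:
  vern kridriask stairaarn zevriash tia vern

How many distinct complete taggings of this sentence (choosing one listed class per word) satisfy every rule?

Candidates per position — 1:vern {verb,adjective}; 2:kridriask {determiner,preposition}; 3:stairaarn {preposition,determiner}; 4:zevriash {determiner,verb}; 5:tia {preposition}; 6:vern {verb,adjective}.
There are 32 candidate sequences in total.
The sequences that satisfy every rule: verb preposition preposition determiner preposition verb; verb preposition determiner verb preposition verb; adjective determiner preposition verb preposition verb; adjective preposition determiner verb preposition verb.
Count = 4.

4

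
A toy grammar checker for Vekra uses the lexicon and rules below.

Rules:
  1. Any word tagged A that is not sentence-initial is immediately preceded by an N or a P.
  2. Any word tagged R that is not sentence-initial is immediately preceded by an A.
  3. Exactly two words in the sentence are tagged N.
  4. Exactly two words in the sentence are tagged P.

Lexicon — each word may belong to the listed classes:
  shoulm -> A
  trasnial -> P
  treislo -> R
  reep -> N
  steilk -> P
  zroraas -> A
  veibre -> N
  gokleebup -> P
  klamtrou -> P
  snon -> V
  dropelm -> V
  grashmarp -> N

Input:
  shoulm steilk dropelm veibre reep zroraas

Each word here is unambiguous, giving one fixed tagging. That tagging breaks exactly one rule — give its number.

4

Fixed tagging: A P V N N A.
Checking each rule: R1 holds, R2 holds, R3 holds, R4 violated.
Only rule 4 fails.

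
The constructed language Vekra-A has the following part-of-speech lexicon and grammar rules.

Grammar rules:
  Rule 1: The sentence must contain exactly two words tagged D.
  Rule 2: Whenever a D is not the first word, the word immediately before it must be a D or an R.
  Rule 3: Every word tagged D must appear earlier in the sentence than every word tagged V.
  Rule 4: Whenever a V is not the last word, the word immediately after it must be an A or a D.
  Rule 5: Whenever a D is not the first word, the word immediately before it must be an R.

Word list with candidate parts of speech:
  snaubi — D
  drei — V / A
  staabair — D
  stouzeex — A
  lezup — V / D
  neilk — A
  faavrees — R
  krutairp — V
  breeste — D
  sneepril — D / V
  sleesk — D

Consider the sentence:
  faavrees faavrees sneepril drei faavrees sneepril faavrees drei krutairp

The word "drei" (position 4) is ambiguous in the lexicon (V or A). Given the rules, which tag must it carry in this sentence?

A

Candidates per position — 1:faavrees {R}; 2:faavrees {R}; 3:sneepril {D,V}; 4:drei {V,A}; 5:faavrees {R}; 6:sneepril {D,V}; 7:faavrees {R}; 8:drei {V,A}; 9:krutairp {V}.
Position 3: V is ruled out by rule 1; that leaves D.
Position 4: V is ruled out by rule 4; that leaves A.
Position 6: V is ruled out by rule 1; that leaves D.
Position 8: V is ruled out by rule 4; that leaves A.
So the tagging must be: R R D A R D R A V.
Verifying each rule — rule 1 satisfied; rule 2 satisfied; rule 3 satisfied; rule 4 satisfied; rule 5 satisfied.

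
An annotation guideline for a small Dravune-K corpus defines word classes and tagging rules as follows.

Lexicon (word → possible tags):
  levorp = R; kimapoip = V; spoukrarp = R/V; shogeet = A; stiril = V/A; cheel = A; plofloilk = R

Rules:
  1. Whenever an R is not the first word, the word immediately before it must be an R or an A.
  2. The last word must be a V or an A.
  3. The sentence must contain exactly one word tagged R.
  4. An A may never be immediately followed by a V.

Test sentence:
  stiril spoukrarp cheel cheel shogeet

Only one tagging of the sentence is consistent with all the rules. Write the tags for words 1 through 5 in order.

A R A A A

Candidates per position — 1:stiril {V,A}; 2:spoukrarp {R,V}; 3:cheel {A}; 4:cheel {A}; 5:shogeet {A}.
Word 2 cannot be V — rule 3 would then fail for every completion. It is R.
Word 1 cannot be V — rule 1 would then fail for every completion. It is A.
The only consistent sequence is: A R A A A.
Check: rule 1 holds; rule 2 holds; rule 3 holds; rule 4 holds.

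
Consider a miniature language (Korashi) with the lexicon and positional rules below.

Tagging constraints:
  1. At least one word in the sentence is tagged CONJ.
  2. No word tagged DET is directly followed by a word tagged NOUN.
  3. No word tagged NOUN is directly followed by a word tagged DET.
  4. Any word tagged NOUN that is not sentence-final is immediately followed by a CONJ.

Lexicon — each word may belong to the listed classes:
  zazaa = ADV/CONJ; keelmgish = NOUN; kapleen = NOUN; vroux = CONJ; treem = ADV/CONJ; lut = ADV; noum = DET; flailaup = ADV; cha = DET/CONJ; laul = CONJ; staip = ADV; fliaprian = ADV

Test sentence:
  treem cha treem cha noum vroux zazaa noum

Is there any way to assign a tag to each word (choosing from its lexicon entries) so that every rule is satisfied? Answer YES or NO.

YES

Candidates per position — 1:treem {ADV,CONJ}; 2:cha {DET,CONJ}; 3:treem {ADV,CONJ}; 4:cha {DET,CONJ}; 5:noum {DET}; 6:vroux {CONJ}; 7:zazaa {ADV,CONJ}; 8:noum {DET}.
One satisfying assignment: CONJ DET CONJ CONJ DET CONJ CONJ DET.
Rule-by-rule: rule 1 ok; rule 2 ok; rule 3 ok; rule 4 ok.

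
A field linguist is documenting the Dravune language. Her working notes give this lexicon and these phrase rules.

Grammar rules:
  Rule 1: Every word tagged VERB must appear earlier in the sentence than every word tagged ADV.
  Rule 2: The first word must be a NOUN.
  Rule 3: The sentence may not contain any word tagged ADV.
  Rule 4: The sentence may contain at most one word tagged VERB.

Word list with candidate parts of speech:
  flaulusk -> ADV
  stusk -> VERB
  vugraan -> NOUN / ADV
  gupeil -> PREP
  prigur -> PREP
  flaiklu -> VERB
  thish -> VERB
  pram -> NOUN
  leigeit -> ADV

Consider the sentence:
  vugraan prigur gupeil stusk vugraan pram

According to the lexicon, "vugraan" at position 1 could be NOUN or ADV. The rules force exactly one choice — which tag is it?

Candidates per position — 1:vugraan {NOUN,ADV}; 2:prigur {PREP}; 3:gupeil {PREP}; 4:stusk {VERB}; 5:vugraan {NOUN,ADV}; 6:pram {NOUN}.
Word 1 cannot be ADV — rule 1 would then fail for every completion. It is NOUN.
Word 5 cannot be ADV — rule 3 would then fail for every completion. It is NOUN.
So the tagging must be: NOUN PREP PREP VERB NOUN NOUN.
Verifying each rule — rule 1 satisfied; rule 2 satisfied; rule 3 satisfied; rule 4 satisfied.

NOUN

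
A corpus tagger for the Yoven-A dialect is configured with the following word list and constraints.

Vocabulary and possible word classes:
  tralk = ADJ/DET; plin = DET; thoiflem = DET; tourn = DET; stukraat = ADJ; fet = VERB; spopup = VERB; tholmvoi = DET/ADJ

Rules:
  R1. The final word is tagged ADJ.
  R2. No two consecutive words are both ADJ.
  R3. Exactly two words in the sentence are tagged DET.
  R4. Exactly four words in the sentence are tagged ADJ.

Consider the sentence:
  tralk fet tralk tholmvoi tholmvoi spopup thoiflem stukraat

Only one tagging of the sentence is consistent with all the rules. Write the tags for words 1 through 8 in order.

ADJ VERB ADJ DET ADJ VERB DET ADJ

Candidates per position — 1:tralk {ADJ,DET}; 2:fet {VERB}; 3:tralk {ADJ,DET}; 4:tholmvoi {DET,ADJ}; 5:tholmvoi {DET,ADJ}; 6:spopup {VERB}; 7:thoiflem {DET}; 8:stukraat {ADJ}.
The remaining ambiguous positions (1, 3, 4, 5) are resolved jointly — only one combination satisfies every rule.
The unique satisfying tagging is: ADJ VERB ADJ DET ADJ VERB DET ADJ.
Rule-by-rule: rule 1 satisfied; rule 2 satisfied; rule 3 satisfied; rule 4 satisfied.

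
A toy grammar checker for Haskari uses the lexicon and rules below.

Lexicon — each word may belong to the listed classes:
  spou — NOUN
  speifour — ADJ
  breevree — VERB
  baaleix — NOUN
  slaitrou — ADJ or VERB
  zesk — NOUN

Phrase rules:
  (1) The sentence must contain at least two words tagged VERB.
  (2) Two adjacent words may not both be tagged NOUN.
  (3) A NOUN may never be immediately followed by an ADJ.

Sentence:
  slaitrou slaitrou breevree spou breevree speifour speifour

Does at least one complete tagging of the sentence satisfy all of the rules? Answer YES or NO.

Candidates per position — 1:slaitrou {ADJ,VERB}; 2:slaitrou {ADJ,VERB}; 3:breevree {VERB}; 4:spou {NOUN}; 5:breevree {VERB}; 6:speifour {ADJ}; 7:speifour {ADJ}.
One satisfying assignment: ADJ VERB VERB NOUN VERB ADJ ADJ.
Checking: rule 1 ✓; rule 2 ✓; rule 3 ✓.

YES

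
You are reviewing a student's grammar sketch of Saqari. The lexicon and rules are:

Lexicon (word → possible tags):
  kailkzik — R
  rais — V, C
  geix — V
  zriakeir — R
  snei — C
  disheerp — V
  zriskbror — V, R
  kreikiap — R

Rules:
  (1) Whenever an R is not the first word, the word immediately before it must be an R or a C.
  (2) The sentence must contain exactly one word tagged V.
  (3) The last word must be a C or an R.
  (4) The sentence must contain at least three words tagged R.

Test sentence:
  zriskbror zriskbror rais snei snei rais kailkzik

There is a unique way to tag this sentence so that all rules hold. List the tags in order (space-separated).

R R V C C C R

Candidates per position — 1:zriskbror {V,R}; 2:zriskbror {V,R}; 3:rais {V,C}; 4:snei {C}; 5:snei {C}; 6:rais {V,C}; 7:kailkzik {R}.
Position 1: tagging it V would leave rule 4 unsatisfiable, so it must be R.
Position 2: tagging it V would leave rule 4 unsatisfiable, so it must be R.
Position 6: tagging it V would leave rule 1 unsatisfiable, so it must be C.
Position 3: tagging it C would leave rule 2 unsatisfiable, so it must be V.
That leaves exactly one tagging: R R V C C C R.
Checking: rule 1 ✓; rule 2 ✓; rule 3 ✓; rule 4 ✓.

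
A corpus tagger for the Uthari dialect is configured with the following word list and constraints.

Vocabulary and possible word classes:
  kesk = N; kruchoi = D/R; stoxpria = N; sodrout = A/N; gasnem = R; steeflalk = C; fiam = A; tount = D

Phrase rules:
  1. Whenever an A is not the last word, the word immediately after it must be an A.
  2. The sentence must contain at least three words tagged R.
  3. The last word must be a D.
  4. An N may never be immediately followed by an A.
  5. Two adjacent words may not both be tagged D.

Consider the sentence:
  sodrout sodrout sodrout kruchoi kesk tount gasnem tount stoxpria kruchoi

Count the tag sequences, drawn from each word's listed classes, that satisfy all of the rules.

0

Candidates per position — 1:sodrout {A,N}; 2:sodrout {A,N}; 3:sodrout {A,N}; 4:kruchoi {D,R}; 5:kesk {N}; 6:tount {D}; 7:gasnem {R}; 8:tount {D}; 9:stoxpria {N}; 10:kruchoi {D,R}.
There are 32 candidate sequences in total.
Every candidate sequence violates at least one rule; no consistent tagging exists.
Count = 0.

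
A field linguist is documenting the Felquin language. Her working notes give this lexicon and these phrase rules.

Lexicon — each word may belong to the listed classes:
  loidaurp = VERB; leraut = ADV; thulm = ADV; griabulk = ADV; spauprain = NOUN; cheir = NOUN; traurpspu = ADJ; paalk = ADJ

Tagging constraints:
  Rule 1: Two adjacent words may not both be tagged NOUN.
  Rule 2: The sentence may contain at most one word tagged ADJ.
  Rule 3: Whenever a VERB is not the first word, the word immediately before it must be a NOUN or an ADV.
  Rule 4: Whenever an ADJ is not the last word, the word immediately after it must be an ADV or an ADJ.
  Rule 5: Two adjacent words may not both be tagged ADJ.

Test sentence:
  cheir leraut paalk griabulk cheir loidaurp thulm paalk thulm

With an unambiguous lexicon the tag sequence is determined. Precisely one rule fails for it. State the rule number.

2

Fixed tagging: NOUN ADV ADJ ADV NOUN VERB ADV ADJ ADV.
Applying the rules: R1 holds, R2 violated, R3 holds, R4 holds, R5 holds.
Only rule 2 fails.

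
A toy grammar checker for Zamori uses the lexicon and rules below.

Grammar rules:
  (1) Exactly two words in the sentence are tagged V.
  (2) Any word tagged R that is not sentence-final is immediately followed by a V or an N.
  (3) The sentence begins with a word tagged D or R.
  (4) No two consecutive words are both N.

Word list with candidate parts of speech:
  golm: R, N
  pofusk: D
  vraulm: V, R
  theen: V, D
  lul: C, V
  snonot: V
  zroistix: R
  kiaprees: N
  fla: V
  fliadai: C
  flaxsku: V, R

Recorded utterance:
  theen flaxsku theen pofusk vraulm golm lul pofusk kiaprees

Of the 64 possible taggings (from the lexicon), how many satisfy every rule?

Candidates per position — 1:theen {V,D}; 2:flaxsku {V,R}; 3:theen {V,D}; 4:pofusk {D}; 5:vraulm {V,R}; 6:golm {R,N}; 7:lul {C,V}; 8:pofusk {D}; 9:kiaprees {N}.
There are 64 candidate sequences in total.
The sequences that satisfy every rule: D V V D R N C D N; D V D D V N C D N; D V D D R N V D N; D R V D V N C D N; D R V D R N V D N.
Count = 5.

5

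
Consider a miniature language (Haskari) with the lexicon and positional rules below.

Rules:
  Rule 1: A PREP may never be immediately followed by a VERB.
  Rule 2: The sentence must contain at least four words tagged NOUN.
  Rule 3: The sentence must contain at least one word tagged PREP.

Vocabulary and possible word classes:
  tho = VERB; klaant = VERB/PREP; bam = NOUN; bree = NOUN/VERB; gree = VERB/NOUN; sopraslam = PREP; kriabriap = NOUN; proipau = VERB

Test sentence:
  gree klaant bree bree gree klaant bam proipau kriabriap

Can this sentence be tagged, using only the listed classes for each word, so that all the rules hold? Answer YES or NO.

Candidates per position — 1:gree {VERB,NOUN}; 2:klaant {VERB,PREP}; 3:bree {NOUN,VERB}; 4:bree {NOUN,VERB}; 5:gree {VERB,NOUN}; 6:klaant {VERB,PREP}; 7:bam {NOUN}; 8:proipau {VERB}; 9:kriabriap {NOUN}.
One satisfying assignment: NOUN PREP NOUN NOUN NOUN PREP NOUN VERB NOUN.
Verifying each rule — rule 1 ✓; rule 2 ✓; rule 3 ✓.

YES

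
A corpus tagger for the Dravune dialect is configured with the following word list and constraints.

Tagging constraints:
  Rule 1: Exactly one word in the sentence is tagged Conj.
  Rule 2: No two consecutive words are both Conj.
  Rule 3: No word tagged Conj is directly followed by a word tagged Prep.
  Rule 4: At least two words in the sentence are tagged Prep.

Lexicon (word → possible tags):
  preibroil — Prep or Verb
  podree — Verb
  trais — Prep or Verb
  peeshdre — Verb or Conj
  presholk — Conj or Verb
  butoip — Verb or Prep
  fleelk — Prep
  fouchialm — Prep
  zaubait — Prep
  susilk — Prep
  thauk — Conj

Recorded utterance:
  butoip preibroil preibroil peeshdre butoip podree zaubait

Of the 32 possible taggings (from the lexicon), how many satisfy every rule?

Candidates per position — 1:butoip {Verb,Prep}; 2:preibroil {Prep,Verb}; 3:preibroil {Prep,Verb}; 4:peeshdre {Verb,Conj}; 5:butoip {Verb,Prep}; 6:podree {Verb}; 7:zaubait {Prep}.
There are 32 candidate sequences in total.
Checking each against the rules leaves 7 sequences.
Count = 7.

7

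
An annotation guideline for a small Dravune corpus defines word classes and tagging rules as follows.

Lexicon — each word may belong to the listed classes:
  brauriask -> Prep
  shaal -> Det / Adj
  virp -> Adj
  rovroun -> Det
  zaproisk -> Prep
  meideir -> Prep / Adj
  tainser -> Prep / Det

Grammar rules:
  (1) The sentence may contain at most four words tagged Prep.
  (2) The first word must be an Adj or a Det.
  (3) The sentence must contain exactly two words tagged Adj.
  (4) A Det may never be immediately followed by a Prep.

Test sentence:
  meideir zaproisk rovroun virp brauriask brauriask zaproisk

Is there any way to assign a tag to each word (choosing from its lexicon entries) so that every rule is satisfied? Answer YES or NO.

Candidates per position — 1:meideir {Prep,Adj}; 2:zaproisk {Prep}; 3:rovroun {Det}; 4:virp {Adj}; 5:brauriask {Prep}; 6:brauriask {Prep}; 7:zaproisk {Prep}.
One satisfying assignment: Adj Prep Det Adj Prep Prep Prep.
Rule-by-rule: rule 1 satisfied; rule 2 satisfied; rule 3 satisfied; rule 4 satisfied.

YES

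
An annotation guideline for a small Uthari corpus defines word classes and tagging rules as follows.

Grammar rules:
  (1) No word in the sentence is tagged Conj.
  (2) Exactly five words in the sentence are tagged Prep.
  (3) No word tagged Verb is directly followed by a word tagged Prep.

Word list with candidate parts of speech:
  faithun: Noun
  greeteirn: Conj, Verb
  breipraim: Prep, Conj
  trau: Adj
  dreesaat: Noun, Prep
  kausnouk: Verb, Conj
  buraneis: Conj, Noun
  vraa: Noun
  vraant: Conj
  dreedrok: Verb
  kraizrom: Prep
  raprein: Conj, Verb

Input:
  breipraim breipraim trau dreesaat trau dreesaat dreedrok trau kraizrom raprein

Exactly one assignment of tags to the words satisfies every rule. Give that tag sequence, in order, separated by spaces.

Candidates per position — 1:breipraim {Prep,Conj}; 2:breipraim {Prep,Conj}; 3:trau {Adj}; 4:dreesaat {Noun,Prep}; 5:trau {Adj}; 6:dreesaat {Noun,Prep}; 7:dreedrok {Verb}; 8:trau {Adj}; 9:kraizrom {Prep}; 10:raprein {Conj,Verb}.
Position 1: Conj is ruled out by rule 1; that leaves Prep.
Position 2: Conj is ruled out by rule 1; that leaves Prep.
Position 4: Noun is ruled out by rule 2; that leaves Prep.
Position 6: Noun is ruled out by rule 2; that leaves Prep.
Position 10: Conj is ruled out by rule 1; that leaves Verb.
That leaves exactly one tagging: Prep Prep Adj Prep Adj Prep Verb Adj Prep Verb.
Verifying each rule — rule 1 holds; rule 2 holds; rule 3 holds.

Prep Prep Adj Prep Adj Prep Verb Adj Prep Verb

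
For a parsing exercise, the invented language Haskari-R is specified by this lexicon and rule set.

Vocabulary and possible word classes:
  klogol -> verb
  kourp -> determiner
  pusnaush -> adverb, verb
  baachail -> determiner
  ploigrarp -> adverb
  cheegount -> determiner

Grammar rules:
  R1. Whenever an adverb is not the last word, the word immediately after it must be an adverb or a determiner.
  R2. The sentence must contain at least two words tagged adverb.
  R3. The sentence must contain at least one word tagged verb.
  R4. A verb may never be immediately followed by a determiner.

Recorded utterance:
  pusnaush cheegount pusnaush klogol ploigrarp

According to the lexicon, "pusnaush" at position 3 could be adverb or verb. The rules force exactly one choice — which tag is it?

verb

Candidates per position — 1:pusnaush {adverb,verb}; 2:cheegount {determiner}; 3:pusnaush {adverb,verb}; 4:klogol {verb}; 5:ploigrarp {adverb}.
Position 1: tagging it verb would leave rule 4 unsatisfiable, so it must be adverb.
Position 3: tagging it adverb would leave rule 1 unsatisfiable, so it must be verb.
The unique satisfying tagging is: adverb determiner verb verb adverb.
Verifying each rule — rule 1 holds; rule 2 holds; rule 3 holds; rule 4 holds.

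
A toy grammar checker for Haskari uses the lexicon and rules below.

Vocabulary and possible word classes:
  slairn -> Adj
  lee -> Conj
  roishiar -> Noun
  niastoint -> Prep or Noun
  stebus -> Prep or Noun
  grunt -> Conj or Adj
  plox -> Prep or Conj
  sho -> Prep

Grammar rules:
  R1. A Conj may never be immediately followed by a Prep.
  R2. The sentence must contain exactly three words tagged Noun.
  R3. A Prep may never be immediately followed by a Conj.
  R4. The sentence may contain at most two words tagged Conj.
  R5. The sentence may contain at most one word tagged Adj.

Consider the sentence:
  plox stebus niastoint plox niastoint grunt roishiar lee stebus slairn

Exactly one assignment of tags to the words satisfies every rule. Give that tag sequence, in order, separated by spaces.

Candidates per position — 1:plox {Prep,Conj}; 2:stebus {Prep,Noun}; 3:niastoint {Prep,Noun}; 4:plox {Prep,Conj}; 5:niastoint {Prep,Noun}; 6:grunt {Conj,Adj}; 7:roishiar {Noun}; 8:lee {Conj}; 9:stebus {Prep,Noun}; 10:slairn {Adj}.
Position 6: tagging it Adj would leave rule 5 unsatisfiable, so it must be Conj.
Position 9: tagging it Prep would leave rule 1 unsatisfiable, so it must be Noun.
Position 1: tagging it Conj would leave rule 4 unsatisfiable, so it must be Prep.
Position 4: tagging it Conj would leave rule 4 unsatisfiable, so it must be Prep.
Position 5: tagging it Prep would leave rule 3 unsatisfiable, so it must be Noun.
Position 2: tagging it Noun would leave rule 2 unsatisfiable, so it must be Prep.
Position 3: tagging it Noun would leave rule 2 unsatisfiable, so it must be Prep.
That leaves exactly one tagging: Prep Prep Prep Prep Noun Conj Noun Conj Noun Adj.
Checking: rule 1 satisfied; rule 2 satisfied; rule 3 satisfied; rule 4 satisfied; rule 5 satisfied.

Prep Prep Prep Prep Noun Conj Noun Conj Noun Adj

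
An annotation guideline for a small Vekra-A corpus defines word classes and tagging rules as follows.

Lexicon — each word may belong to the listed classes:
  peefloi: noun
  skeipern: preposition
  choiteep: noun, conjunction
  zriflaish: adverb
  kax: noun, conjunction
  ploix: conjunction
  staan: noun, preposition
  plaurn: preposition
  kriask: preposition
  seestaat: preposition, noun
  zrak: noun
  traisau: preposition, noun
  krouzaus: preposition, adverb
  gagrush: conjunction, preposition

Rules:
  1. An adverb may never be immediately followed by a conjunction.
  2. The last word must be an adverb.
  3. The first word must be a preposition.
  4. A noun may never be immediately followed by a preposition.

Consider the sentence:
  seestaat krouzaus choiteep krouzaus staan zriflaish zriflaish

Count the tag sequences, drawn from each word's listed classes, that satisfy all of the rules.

8

Candidates per position — 1:seestaat {preposition,noun}; 2:krouzaus {preposition,adverb}; 3:choiteep {noun,conjunction}; 4:krouzaus {preposition,adverb}; 5:staan {noun,preposition}; 6:zriflaish {adverb}; 7:zriflaish {adverb}.
There are 32 candidate sequences in total.
Checking each against the rules leaves 8 sequences.
Count = 8.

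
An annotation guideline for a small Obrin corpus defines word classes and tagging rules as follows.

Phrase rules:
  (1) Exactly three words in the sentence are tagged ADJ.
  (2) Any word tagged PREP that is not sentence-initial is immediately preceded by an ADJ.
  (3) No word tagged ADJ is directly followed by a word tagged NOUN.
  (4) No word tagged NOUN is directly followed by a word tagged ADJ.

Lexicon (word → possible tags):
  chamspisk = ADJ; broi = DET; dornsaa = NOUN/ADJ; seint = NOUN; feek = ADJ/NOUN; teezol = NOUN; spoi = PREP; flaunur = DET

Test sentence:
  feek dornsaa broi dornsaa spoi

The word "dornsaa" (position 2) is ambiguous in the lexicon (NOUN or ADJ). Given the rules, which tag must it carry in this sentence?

ADJ

Candidates per position — 1:feek {ADJ,NOUN}; 2:dornsaa {NOUN,ADJ}; 3:broi {DET}; 4:dornsaa {NOUN,ADJ}; 5:spoi {PREP}.
Position 1: NOUN is ruled out by rule 1; that leaves ADJ.
Position 2: NOUN is ruled out by rule 1; that leaves ADJ.
Position 4: NOUN is ruled out by rule 1; that leaves ADJ.
So the tagging must be: ADJ ADJ DET ADJ PREP.
Checking: rule 1 ✓; rule 2 ✓; rule 3 ✓; rule 4 ✓.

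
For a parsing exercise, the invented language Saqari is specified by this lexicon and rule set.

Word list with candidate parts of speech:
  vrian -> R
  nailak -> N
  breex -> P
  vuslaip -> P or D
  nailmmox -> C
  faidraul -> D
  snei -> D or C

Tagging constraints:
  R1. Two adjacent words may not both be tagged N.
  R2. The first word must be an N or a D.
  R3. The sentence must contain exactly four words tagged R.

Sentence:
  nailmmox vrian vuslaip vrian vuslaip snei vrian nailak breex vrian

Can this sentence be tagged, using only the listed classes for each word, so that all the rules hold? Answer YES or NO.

Candidates per position — 1:nailmmox {C}; 2:vrian {R}; 3:vuslaip {P,D}; 4:vrian {R}; 5:vuslaip {P,D}; 6:snei {D,C}; 7:vrian {R}; 8:nailak {N}; 9:breex {P}; 10:vrian {R}.
Rule 2 cannot be satisfied by any choice of tags from the lexicon.
So there is no consistent tagging.

NO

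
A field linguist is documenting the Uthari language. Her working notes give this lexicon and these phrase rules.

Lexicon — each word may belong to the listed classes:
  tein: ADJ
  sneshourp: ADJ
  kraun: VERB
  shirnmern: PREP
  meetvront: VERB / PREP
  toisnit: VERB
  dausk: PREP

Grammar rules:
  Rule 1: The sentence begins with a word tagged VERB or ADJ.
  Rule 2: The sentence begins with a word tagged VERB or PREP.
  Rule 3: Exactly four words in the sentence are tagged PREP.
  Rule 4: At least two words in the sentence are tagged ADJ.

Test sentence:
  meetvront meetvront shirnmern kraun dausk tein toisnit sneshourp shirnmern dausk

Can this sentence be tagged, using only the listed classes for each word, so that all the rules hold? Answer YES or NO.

Candidates per position — 1:meetvront {VERB,PREP}; 2:meetvront {VERB,PREP}; 3:shirnmern {PREP}; 4:kraun {VERB}; 5:dausk {PREP}; 6:tein {ADJ}; 7:toisnit {VERB}; 8:sneshourp {ADJ}; 9:shirnmern {PREP}; 10:dausk {PREP}.
One satisfying assignment: VERB VERB PREP VERB PREP ADJ VERB ADJ PREP PREP.
Check: rule 1 ok; rule 2 ok; rule 3 ok; rule 4 ok.

YES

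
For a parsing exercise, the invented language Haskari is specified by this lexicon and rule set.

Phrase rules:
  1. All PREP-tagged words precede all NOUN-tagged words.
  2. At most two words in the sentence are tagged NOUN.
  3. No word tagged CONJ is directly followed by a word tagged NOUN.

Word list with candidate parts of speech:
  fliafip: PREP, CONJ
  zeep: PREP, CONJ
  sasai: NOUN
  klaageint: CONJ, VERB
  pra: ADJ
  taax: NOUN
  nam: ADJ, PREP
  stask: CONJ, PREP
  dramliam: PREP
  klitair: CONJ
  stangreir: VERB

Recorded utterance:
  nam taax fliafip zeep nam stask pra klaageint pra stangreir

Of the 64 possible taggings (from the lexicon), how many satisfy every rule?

Candidates per position — 1:nam {ADJ,PREP}; 2:taax {NOUN}; 3:fliafip {PREP,CONJ}; 4:zeep {PREP,CONJ}; 5:nam {ADJ,PREP}; 6:stask {CONJ,PREP}; 7:pra {ADJ}; 8:klaageint {CONJ,VERB}; 9:pra {ADJ}; 10:stangreir {VERB}.
There are 64 candidate sequences in total.
The sequences that satisfy every rule: ADJ NOUN CONJ CONJ ADJ CONJ ADJ CONJ ADJ VERB; ADJ NOUN CONJ CONJ ADJ CONJ ADJ VERB ADJ VERB; PREP NOUN CONJ CONJ ADJ CONJ ADJ CONJ ADJ VERB; PREP NOUN CONJ CONJ ADJ CONJ ADJ VERB ADJ VERB.
Count = 4.

4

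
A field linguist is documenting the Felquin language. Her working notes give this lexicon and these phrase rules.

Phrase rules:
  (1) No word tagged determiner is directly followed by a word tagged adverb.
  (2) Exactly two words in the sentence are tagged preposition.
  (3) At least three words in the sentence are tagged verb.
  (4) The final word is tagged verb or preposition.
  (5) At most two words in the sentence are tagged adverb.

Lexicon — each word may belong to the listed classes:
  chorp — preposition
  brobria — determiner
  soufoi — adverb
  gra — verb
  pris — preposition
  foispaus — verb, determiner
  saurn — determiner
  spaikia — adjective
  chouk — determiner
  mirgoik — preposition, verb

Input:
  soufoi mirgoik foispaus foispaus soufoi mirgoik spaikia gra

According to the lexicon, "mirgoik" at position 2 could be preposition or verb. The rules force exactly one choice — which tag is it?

preposition

Candidates per position — 1:soufoi {adverb}; 2:mirgoik {preposition,verb}; 3:foispaus {verb,determiner}; 4:foispaus {verb,determiner}; 5:soufoi {adverb}; 6:mirgoik {preposition,verb}; 7:spaikia {adjective}; 8:gra {verb}.
If word 2 were verb, no tagging could satisfy rule 2; so word 2 is preposition.
If word 4 were determiner, no tagging could satisfy rule 1; so word 4 is verb.
If word 6 were verb, no tagging could satisfy rule 2; so word 6 is preposition.
If word 3 were determiner, no tagging could satisfy rule 3; so word 3 is verb.
So the tagging must be: adverb preposition verb verb adverb preposition adjective verb.
Checking: rule 1 satisfied; rule 2 satisfied; rule 3 satisfied; rule 4 satisfied; rule 5 satisfied.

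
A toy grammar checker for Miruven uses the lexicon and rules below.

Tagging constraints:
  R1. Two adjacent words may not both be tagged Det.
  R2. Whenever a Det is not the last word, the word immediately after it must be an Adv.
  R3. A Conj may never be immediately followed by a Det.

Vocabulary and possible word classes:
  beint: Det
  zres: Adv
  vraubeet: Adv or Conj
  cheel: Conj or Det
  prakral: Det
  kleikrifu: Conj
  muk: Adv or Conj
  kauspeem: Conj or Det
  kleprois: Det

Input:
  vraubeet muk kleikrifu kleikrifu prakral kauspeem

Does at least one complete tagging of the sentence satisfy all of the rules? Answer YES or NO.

Candidates per position — 1:vraubeet {Adv,Conj}; 2:muk {Adv,Conj}; 3:kleikrifu {Conj}; 4:kleikrifu {Conj}; 5:prakral {Det}; 6:kauspeem {Conj,Det}.
Rule 2 cannot be satisfied by any choice of tags from the lexicon.
So there is no consistent tagging.

NO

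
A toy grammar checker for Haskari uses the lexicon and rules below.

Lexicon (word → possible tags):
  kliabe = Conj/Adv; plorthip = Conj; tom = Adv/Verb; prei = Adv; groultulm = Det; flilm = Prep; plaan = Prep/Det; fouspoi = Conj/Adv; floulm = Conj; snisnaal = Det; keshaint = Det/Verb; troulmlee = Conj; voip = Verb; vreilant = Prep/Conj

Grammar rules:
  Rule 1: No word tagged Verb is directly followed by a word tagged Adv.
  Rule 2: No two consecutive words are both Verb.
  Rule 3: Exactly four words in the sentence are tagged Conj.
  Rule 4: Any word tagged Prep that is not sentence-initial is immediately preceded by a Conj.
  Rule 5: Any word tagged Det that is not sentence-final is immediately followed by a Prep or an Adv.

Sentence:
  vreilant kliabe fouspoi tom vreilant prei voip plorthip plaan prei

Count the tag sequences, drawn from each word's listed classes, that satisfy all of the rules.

Candidates per position — 1:vreilant {Prep,Conj}; 2:kliabe {Conj,Adv}; 3:fouspoi {Conj,Adv}; 4:tom {Adv,Verb}; 5:vreilant {Prep,Conj}; 6:prei {Adv}; 7:voip {Verb}; 8:plorthip {Conj}; 9:plaan {Prep,Det}; 10:prei {Adv}.
There are 64 candidate sequences in total.
Checking each against the rules leaves 12 sequences.
Count = 12.

12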